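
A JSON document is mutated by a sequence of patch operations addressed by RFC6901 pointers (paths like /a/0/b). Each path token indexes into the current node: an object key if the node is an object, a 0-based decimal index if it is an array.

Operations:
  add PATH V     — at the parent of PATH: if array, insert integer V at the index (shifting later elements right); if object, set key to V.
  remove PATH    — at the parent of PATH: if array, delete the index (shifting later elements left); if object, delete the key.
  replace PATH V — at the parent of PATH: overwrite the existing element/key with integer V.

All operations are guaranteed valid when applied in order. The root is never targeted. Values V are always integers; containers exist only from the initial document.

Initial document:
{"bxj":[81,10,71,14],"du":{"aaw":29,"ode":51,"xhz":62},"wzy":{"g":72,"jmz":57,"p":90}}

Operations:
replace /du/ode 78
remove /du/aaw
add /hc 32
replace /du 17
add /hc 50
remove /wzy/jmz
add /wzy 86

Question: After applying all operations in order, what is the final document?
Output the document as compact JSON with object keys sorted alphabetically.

Answer: {"bxj":[81,10,71,14],"du":17,"hc":50,"wzy":86}

Derivation:
After op 1 (replace /du/ode 78): {"bxj":[81,10,71,14],"du":{"aaw":29,"ode":78,"xhz":62},"wzy":{"g":72,"jmz":57,"p":90}}
After op 2 (remove /du/aaw): {"bxj":[81,10,71,14],"du":{"ode":78,"xhz":62},"wzy":{"g":72,"jmz":57,"p":90}}
After op 3 (add /hc 32): {"bxj":[81,10,71,14],"du":{"ode":78,"xhz":62},"hc":32,"wzy":{"g":72,"jmz":57,"p":90}}
After op 4 (replace /du 17): {"bxj":[81,10,71,14],"du":17,"hc":32,"wzy":{"g":72,"jmz":57,"p":90}}
After op 5 (add /hc 50): {"bxj":[81,10,71,14],"du":17,"hc":50,"wzy":{"g":72,"jmz":57,"p":90}}
After op 6 (remove /wzy/jmz): {"bxj":[81,10,71,14],"du":17,"hc":50,"wzy":{"g":72,"p":90}}
After op 7 (add /wzy 86): {"bxj":[81,10,71,14],"du":17,"hc":50,"wzy":86}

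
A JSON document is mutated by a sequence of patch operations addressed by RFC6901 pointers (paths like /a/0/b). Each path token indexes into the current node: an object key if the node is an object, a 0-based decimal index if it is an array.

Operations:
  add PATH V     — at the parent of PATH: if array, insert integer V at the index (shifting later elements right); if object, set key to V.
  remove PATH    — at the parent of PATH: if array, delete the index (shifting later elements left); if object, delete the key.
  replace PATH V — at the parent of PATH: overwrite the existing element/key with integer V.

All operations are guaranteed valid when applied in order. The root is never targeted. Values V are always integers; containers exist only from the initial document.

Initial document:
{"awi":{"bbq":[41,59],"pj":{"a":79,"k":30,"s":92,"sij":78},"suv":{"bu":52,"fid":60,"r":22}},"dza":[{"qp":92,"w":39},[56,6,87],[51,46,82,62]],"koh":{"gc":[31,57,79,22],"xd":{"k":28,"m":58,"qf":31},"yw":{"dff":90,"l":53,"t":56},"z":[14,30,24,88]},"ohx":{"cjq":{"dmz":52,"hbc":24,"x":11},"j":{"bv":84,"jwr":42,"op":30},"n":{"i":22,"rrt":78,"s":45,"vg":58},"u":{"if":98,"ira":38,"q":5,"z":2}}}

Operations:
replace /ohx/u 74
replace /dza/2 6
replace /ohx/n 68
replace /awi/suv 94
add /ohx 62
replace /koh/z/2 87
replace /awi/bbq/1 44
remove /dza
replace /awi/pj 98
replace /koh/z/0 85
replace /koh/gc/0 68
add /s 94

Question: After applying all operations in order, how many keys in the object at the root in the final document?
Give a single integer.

After op 1 (replace /ohx/u 74): {"awi":{"bbq":[41,59],"pj":{"a":79,"k":30,"s":92,"sij":78},"suv":{"bu":52,"fid":60,"r":22}},"dza":[{"qp":92,"w":39},[56,6,87],[51,46,82,62]],"koh":{"gc":[31,57,79,22],"xd":{"k":28,"m":58,"qf":31},"yw":{"dff":90,"l":53,"t":56},"z":[14,30,24,88]},"ohx":{"cjq":{"dmz":52,"hbc":24,"x":11},"j":{"bv":84,"jwr":42,"op":30},"n":{"i":22,"rrt":78,"s":45,"vg":58},"u":74}}
After op 2 (replace /dza/2 6): {"awi":{"bbq":[41,59],"pj":{"a":79,"k":30,"s":92,"sij":78},"suv":{"bu":52,"fid":60,"r":22}},"dza":[{"qp":92,"w":39},[56,6,87],6],"koh":{"gc":[31,57,79,22],"xd":{"k":28,"m":58,"qf":31},"yw":{"dff":90,"l":53,"t":56},"z":[14,30,24,88]},"ohx":{"cjq":{"dmz":52,"hbc":24,"x":11},"j":{"bv":84,"jwr":42,"op":30},"n":{"i":22,"rrt":78,"s":45,"vg":58},"u":74}}
After op 3 (replace /ohx/n 68): {"awi":{"bbq":[41,59],"pj":{"a":79,"k":30,"s":92,"sij":78},"suv":{"bu":52,"fid":60,"r":22}},"dza":[{"qp":92,"w":39},[56,6,87],6],"koh":{"gc":[31,57,79,22],"xd":{"k":28,"m":58,"qf":31},"yw":{"dff":90,"l":53,"t":56},"z":[14,30,24,88]},"ohx":{"cjq":{"dmz":52,"hbc":24,"x":11},"j":{"bv":84,"jwr":42,"op":30},"n":68,"u":74}}
After op 4 (replace /awi/suv 94): {"awi":{"bbq":[41,59],"pj":{"a":79,"k":30,"s":92,"sij":78},"suv":94},"dza":[{"qp":92,"w":39},[56,6,87],6],"koh":{"gc":[31,57,79,22],"xd":{"k":28,"m":58,"qf":31},"yw":{"dff":90,"l":53,"t":56},"z":[14,30,24,88]},"ohx":{"cjq":{"dmz":52,"hbc":24,"x":11},"j":{"bv":84,"jwr":42,"op":30},"n":68,"u":74}}
After op 5 (add /ohx 62): {"awi":{"bbq":[41,59],"pj":{"a":79,"k":30,"s":92,"sij":78},"suv":94},"dza":[{"qp":92,"w":39},[56,6,87],6],"koh":{"gc":[31,57,79,22],"xd":{"k":28,"m":58,"qf":31},"yw":{"dff":90,"l":53,"t":56},"z":[14,30,24,88]},"ohx":62}
After op 6 (replace /koh/z/2 87): {"awi":{"bbq":[41,59],"pj":{"a":79,"k":30,"s":92,"sij":78},"suv":94},"dza":[{"qp":92,"w":39},[56,6,87],6],"koh":{"gc":[31,57,79,22],"xd":{"k":28,"m":58,"qf":31},"yw":{"dff":90,"l":53,"t":56},"z":[14,30,87,88]},"ohx":62}
After op 7 (replace /awi/bbq/1 44): {"awi":{"bbq":[41,44],"pj":{"a":79,"k":30,"s":92,"sij":78},"suv":94},"dza":[{"qp":92,"w":39},[56,6,87],6],"koh":{"gc":[31,57,79,22],"xd":{"k":28,"m":58,"qf":31},"yw":{"dff":90,"l":53,"t":56},"z":[14,30,87,88]},"ohx":62}
After op 8 (remove /dza): {"awi":{"bbq":[41,44],"pj":{"a":79,"k":30,"s":92,"sij":78},"suv":94},"koh":{"gc":[31,57,79,22],"xd":{"k":28,"m":58,"qf":31},"yw":{"dff":90,"l":53,"t":56},"z":[14,30,87,88]},"ohx":62}
After op 9 (replace /awi/pj 98): {"awi":{"bbq":[41,44],"pj":98,"suv":94},"koh":{"gc":[31,57,79,22],"xd":{"k":28,"m":58,"qf":31},"yw":{"dff":90,"l":53,"t":56},"z":[14,30,87,88]},"ohx":62}
After op 10 (replace /koh/z/0 85): {"awi":{"bbq":[41,44],"pj":98,"suv":94},"koh":{"gc":[31,57,79,22],"xd":{"k":28,"m":58,"qf":31},"yw":{"dff":90,"l":53,"t":56},"z":[85,30,87,88]},"ohx":62}
After op 11 (replace /koh/gc/0 68): {"awi":{"bbq":[41,44],"pj":98,"suv":94},"koh":{"gc":[68,57,79,22],"xd":{"k":28,"m":58,"qf":31},"yw":{"dff":90,"l":53,"t":56},"z":[85,30,87,88]},"ohx":62}
After op 12 (add /s 94): {"awi":{"bbq":[41,44],"pj":98,"suv":94},"koh":{"gc":[68,57,79,22],"xd":{"k":28,"m":58,"qf":31},"yw":{"dff":90,"l":53,"t":56},"z":[85,30,87,88]},"ohx":62,"s":94}
Size at the root: 4

Answer: 4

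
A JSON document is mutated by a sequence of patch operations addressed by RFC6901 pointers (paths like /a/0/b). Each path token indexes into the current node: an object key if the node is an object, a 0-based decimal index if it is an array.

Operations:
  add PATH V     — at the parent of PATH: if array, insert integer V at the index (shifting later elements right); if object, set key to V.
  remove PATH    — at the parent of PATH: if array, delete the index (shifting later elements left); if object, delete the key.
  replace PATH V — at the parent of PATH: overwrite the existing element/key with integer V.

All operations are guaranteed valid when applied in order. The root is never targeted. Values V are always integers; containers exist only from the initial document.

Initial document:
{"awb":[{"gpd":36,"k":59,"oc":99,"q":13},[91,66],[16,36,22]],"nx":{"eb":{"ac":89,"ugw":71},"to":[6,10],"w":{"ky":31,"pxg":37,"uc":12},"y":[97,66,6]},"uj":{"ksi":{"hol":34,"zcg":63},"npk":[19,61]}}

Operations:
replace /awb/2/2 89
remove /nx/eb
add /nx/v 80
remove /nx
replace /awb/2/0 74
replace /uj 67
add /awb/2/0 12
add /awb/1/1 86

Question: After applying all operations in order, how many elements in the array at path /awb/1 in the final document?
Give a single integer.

Answer: 3

Derivation:
After op 1 (replace /awb/2/2 89): {"awb":[{"gpd":36,"k":59,"oc":99,"q":13},[91,66],[16,36,89]],"nx":{"eb":{"ac":89,"ugw":71},"to":[6,10],"w":{"ky":31,"pxg":37,"uc":12},"y":[97,66,6]},"uj":{"ksi":{"hol":34,"zcg":63},"npk":[19,61]}}
After op 2 (remove /nx/eb): {"awb":[{"gpd":36,"k":59,"oc":99,"q":13},[91,66],[16,36,89]],"nx":{"to":[6,10],"w":{"ky":31,"pxg":37,"uc":12},"y":[97,66,6]},"uj":{"ksi":{"hol":34,"zcg":63},"npk":[19,61]}}
After op 3 (add /nx/v 80): {"awb":[{"gpd":36,"k":59,"oc":99,"q":13},[91,66],[16,36,89]],"nx":{"to":[6,10],"v":80,"w":{"ky":31,"pxg":37,"uc":12},"y":[97,66,6]},"uj":{"ksi":{"hol":34,"zcg":63},"npk":[19,61]}}
After op 4 (remove /nx): {"awb":[{"gpd":36,"k":59,"oc":99,"q":13},[91,66],[16,36,89]],"uj":{"ksi":{"hol":34,"zcg":63},"npk":[19,61]}}
After op 5 (replace /awb/2/0 74): {"awb":[{"gpd":36,"k":59,"oc":99,"q":13},[91,66],[74,36,89]],"uj":{"ksi":{"hol":34,"zcg":63},"npk":[19,61]}}
After op 6 (replace /uj 67): {"awb":[{"gpd":36,"k":59,"oc":99,"q":13},[91,66],[74,36,89]],"uj":67}
After op 7 (add /awb/2/0 12): {"awb":[{"gpd":36,"k":59,"oc":99,"q":13},[91,66],[12,74,36,89]],"uj":67}
After op 8 (add /awb/1/1 86): {"awb":[{"gpd":36,"k":59,"oc":99,"q":13},[91,86,66],[12,74,36,89]],"uj":67}
Size at path /awb/1: 3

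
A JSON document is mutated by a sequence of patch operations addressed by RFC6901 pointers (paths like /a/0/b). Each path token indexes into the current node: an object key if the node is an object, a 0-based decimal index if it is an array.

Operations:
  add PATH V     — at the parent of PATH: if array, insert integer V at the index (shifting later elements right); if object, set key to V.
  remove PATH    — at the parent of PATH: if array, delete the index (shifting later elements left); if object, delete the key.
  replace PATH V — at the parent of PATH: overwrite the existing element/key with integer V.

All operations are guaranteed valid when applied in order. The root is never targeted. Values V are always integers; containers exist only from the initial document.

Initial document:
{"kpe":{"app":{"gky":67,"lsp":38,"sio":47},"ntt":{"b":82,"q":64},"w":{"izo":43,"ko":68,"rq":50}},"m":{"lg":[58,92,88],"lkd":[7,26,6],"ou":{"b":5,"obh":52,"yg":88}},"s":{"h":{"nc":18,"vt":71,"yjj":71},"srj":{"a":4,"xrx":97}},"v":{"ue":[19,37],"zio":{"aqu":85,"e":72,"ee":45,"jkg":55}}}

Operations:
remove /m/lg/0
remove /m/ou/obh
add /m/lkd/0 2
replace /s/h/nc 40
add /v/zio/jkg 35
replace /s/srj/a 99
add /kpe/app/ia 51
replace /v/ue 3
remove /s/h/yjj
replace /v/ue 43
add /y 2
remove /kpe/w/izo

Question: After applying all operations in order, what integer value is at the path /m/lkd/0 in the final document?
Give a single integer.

After op 1 (remove /m/lg/0): {"kpe":{"app":{"gky":67,"lsp":38,"sio":47},"ntt":{"b":82,"q":64},"w":{"izo":43,"ko":68,"rq":50}},"m":{"lg":[92,88],"lkd":[7,26,6],"ou":{"b":5,"obh":52,"yg":88}},"s":{"h":{"nc":18,"vt":71,"yjj":71},"srj":{"a":4,"xrx":97}},"v":{"ue":[19,37],"zio":{"aqu":85,"e":72,"ee":45,"jkg":55}}}
After op 2 (remove /m/ou/obh): {"kpe":{"app":{"gky":67,"lsp":38,"sio":47},"ntt":{"b":82,"q":64},"w":{"izo":43,"ko":68,"rq":50}},"m":{"lg":[92,88],"lkd":[7,26,6],"ou":{"b":5,"yg":88}},"s":{"h":{"nc":18,"vt":71,"yjj":71},"srj":{"a":4,"xrx":97}},"v":{"ue":[19,37],"zio":{"aqu":85,"e":72,"ee":45,"jkg":55}}}
After op 3 (add /m/lkd/0 2): {"kpe":{"app":{"gky":67,"lsp":38,"sio":47},"ntt":{"b":82,"q":64},"w":{"izo":43,"ko":68,"rq":50}},"m":{"lg":[92,88],"lkd":[2,7,26,6],"ou":{"b":5,"yg":88}},"s":{"h":{"nc":18,"vt":71,"yjj":71},"srj":{"a":4,"xrx":97}},"v":{"ue":[19,37],"zio":{"aqu":85,"e":72,"ee":45,"jkg":55}}}
After op 4 (replace /s/h/nc 40): {"kpe":{"app":{"gky":67,"lsp":38,"sio":47},"ntt":{"b":82,"q":64},"w":{"izo":43,"ko":68,"rq":50}},"m":{"lg":[92,88],"lkd":[2,7,26,6],"ou":{"b":5,"yg":88}},"s":{"h":{"nc":40,"vt":71,"yjj":71},"srj":{"a":4,"xrx":97}},"v":{"ue":[19,37],"zio":{"aqu":85,"e":72,"ee":45,"jkg":55}}}
After op 5 (add /v/zio/jkg 35): {"kpe":{"app":{"gky":67,"lsp":38,"sio":47},"ntt":{"b":82,"q":64},"w":{"izo":43,"ko":68,"rq":50}},"m":{"lg":[92,88],"lkd":[2,7,26,6],"ou":{"b":5,"yg":88}},"s":{"h":{"nc":40,"vt":71,"yjj":71},"srj":{"a":4,"xrx":97}},"v":{"ue":[19,37],"zio":{"aqu":85,"e":72,"ee":45,"jkg":35}}}
After op 6 (replace /s/srj/a 99): {"kpe":{"app":{"gky":67,"lsp":38,"sio":47},"ntt":{"b":82,"q":64},"w":{"izo":43,"ko":68,"rq":50}},"m":{"lg":[92,88],"lkd":[2,7,26,6],"ou":{"b":5,"yg":88}},"s":{"h":{"nc":40,"vt":71,"yjj":71},"srj":{"a":99,"xrx":97}},"v":{"ue":[19,37],"zio":{"aqu":85,"e":72,"ee":45,"jkg":35}}}
After op 7 (add /kpe/app/ia 51): {"kpe":{"app":{"gky":67,"ia":51,"lsp":38,"sio":47},"ntt":{"b":82,"q":64},"w":{"izo":43,"ko":68,"rq":50}},"m":{"lg":[92,88],"lkd":[2,7,26,6],"ou":{"b":5,"yg":88}},"s":{"h":{"nc":40,"vt":71,"yjj":71},"srj":{"a":99,"xrx":97}},"v":{"ue":[19,37],"zio":{"aqu":85,"e":72,"ee":45,"jkg":35}}}
After op 8 (replace /v/ue 3): {"kpe":{"app":{"gky":67,"ia":51,"lsp":38,"sio":47},"ntt":{"b":82,"q":64},"w":{"izo":43,"ko":68,"rq":50}},"m":{"lg":[92,88],"lkd":[2,7,26,6],"ou":{"b":5,"yg":88}},"s":{"h":{"nc":40,"vt":71,"yjj":71},"srj":{"a":99,"xrx":97}},"v":{"ue":3,"zio":{"aqu":85,"e":72,"ee":45,"jkg":35}}}
After op 9 (remove /s/h/yjj): {"kpe":{"app":{"gky":67,"ia":51,"lsp":38,"sio":47},"ntt":{"b":82,"q":64},"w":{"izo":43,"ko":68,"rq":50}},"m":{"lg":[92,88],"lkd":[2,7,26,6],"ou":{"b":5,"yg":88}},"s":{"h":{"nc":40,"vt":71},"srj":{"a":99,"xrx":97}},"v":{"ue":3,"zio":{"aqu":85,"e":72,"ee":45,"jkg":35}}}
After op 10 (replace /v/ue 43): {"kpe":{"app":{"gky":67,"ia":51,"lsp":38,"sio":47},"ntt":{"b":82,"q":64},"w":{"izo":43,"ko":68,"rq":50}},"m":{"lg":[92,88],"lkd":[2,7,26,6],"ou":{"b":5,"yg":88}},"s":{"h":{"nc":40,"vt":71},"srj":{"a":99,"xrx":97}},"v":{"ue":43,"zio":{"aqu":85,"e":72,"ee":45,"jkg":35}}}
After op 11 (add /y 2): {"kpe":{"app":{"gky":67,"ia":51,"lsp":38,"sio":47},"ntt":{"b":82,"q":64},"w":{"izo":43,"ko":68,"rq":50}},"m":{"lg":[92,88],"lkd":[2,7,26,6],"ou":{"b":5,"yg":88}},"s":{"h":{"nc":40,"vt":71},"srj":{"a":99,"xrx":97}},"v":{"ue":43,"zio":{"aqu":85,"e":72,"ee":45,"jkg":35}},"y":2}
After op 12 (remove /kpe/w/izo): {"kpe":{"app":{"gky":67,"ia":51,"lsp":38,"sio":47},"ntt":{"b":82,"q":64},"w":{"ko":68,"rq":50}},"m":{"lg":[92,88],"lkd":[2,7,26,6],"ou":{"b":5,"yg":88}},"s":{"h":{"nc":40,"vt":71},"srj":{"a":99,"xrx":97}},"v":{"ue":43,"zio":{"aqu":85,"e":72,"ee":45,"jkg":35}},"y":2}
Value at /m/lkd/0: 2

Answer: 2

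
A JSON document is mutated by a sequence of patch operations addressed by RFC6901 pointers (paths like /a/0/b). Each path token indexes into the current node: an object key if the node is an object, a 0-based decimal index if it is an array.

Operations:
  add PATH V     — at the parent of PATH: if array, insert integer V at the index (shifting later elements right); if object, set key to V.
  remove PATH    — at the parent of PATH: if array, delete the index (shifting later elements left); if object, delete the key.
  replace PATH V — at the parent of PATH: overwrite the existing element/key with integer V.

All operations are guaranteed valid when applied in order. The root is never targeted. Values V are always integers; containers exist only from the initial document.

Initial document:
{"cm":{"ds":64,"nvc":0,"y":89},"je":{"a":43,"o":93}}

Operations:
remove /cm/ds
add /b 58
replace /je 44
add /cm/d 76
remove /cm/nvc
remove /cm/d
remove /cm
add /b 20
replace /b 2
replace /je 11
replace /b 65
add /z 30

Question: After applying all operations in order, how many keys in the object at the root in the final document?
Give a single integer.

Answer: 3

Derivation:
After op 1 (remove /cm/ds): {"cm":{"nvc":0,"y":89},"je":{"a":43,"o":93}}
After op 2 (add /b 58): {"b":58,"cm":{"nvc":0,"y":89},"je":{"a":43,"o":93}}
After op 3 (replace /je 44): {"b":58,"cm":{"nvc":0,"y":89},"je":44}
After op 4 (add /cm/d 76): {"b":58,"cm":{"d":76,"nvc":0,"y":89},"je":44}
After op 5 (remove /cm/nvc): {"b":58,"cm":{"d":76,"y":89},"je":44}
After op 6 (remove /cm/d): {"b":58,"cm":{"y":89},"je":44}
After op 7 (remove /cm): {"b":58,"je":44}
After op 8 (add /b 20): {"b":20,"je":44}
After op 9 (replace /b 2): {"b":2,"je":44}
After op 10 (replace /je 11): {"b":2,"je":11}
After op 11 (replace /b 65): {"b":65,"je":11}
After op 12 (add /z 30): {"b":65,"je":11,"z":30}
Size at the root: 3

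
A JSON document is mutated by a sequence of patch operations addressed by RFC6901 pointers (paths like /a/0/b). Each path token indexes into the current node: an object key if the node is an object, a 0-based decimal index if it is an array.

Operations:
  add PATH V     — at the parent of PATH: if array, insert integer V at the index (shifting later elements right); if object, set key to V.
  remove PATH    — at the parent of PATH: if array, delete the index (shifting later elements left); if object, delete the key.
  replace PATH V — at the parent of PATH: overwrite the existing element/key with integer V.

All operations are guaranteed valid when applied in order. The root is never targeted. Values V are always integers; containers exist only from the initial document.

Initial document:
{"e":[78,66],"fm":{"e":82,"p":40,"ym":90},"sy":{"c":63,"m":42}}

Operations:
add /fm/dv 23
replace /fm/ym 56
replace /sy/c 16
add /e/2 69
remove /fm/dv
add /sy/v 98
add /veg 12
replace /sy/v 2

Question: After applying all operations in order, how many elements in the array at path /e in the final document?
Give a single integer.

Answer: 3

Derivation:
After op 1 (add /fm/dv 23): {"e":[78,66],"fm":{"dv":23,"e":82,"p":40,"ym":90},"sy":{"c":63,"m":42}}
After op 2 (replace /fm/ym 56): {"e":[78,66],"fm":{"dv":23,"e":82,"p":40,"ym":56},"sy":{"c":63,"m":42}}
After op 3 (replace /sy/c 16): {"e":[78,66],"fm":{"dv":23,"e":82,"p":40,"ym":56},"sy":{"c":16,"m":42}}
After op 4 (add /e/2 69): {"e":[78,66,69],"fm":{"dv":23,"e":82,"p":40,"ym":56},"sy":{"c":16,"m":42}}
After op 5 (remove /fm/dv): {"e":[78,66,69],"fm":{"e":82,"p":40,"ym":56},"sy":{"c":16,"m":42}}
After op 6 (add /sy/v 98): {"e":[78,66,69],"fm":{"e":82,"p":40,"ym":56},"sy":{"c":16,"m":42,"v":98}}
After op 7 (add /veg 12): {"e":[78,66,69],"fm":{"e":82,"p":40,"ym":56},"sy":{"c":16,"m":42,"v":98},"veg":12}
After op 8 (replace /sy/v 2): {"e":[78,66,69],"fm":{"e":82,"p":40,"ym":56},"sy":{"c":16,"m":42,"v":2},"veg":12}
Size at path /e: 3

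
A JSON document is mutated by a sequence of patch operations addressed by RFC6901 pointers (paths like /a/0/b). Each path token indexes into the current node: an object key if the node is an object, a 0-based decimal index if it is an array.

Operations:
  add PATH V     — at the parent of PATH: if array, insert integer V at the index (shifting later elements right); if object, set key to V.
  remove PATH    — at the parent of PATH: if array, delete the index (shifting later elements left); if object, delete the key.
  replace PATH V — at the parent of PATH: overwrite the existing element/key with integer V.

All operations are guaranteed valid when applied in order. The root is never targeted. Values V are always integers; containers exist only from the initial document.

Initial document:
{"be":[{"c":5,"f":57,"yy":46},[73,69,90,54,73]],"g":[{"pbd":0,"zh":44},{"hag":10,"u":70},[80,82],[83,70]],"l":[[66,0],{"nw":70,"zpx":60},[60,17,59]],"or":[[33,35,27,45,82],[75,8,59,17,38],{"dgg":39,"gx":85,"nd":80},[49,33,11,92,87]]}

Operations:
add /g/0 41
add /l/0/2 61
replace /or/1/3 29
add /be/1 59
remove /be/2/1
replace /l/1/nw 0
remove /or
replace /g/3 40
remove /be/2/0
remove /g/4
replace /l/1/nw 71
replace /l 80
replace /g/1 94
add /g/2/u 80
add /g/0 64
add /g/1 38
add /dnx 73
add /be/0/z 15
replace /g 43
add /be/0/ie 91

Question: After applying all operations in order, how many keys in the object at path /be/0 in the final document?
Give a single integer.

Answer: 5

Derivation:
After op 1 (add /g/0 41): {"be":[{"c":5,"f":57,"yy":46},[73,69,90,54,73]],"g":[41,{"pbd":0,"zh":44},{"hag":10,"u":70},[80,82],[83,70]],"l":[[66,0],{"nw":70,"zpx":60},[60,17,59]],"or":[[33,35,27,45,82],[75,8,59,17,38],{"dgg":39,"gx":85,"nd":80},[49,33,11,92,87]]}
After op 2 (add /l/0/2 61): {"be":[{"c":5,"f":57,"yy":46},[73,69,90,54,73]],"g":[41,{"pbd":0,"zh":44},{"hag":10,"u":70},[80,82],[83,70]],"l":[[66,0,61],{"nw":70,"zpx":60},[60,17,59]],"or":[[33,35,27,45,82],[75,8,59,17,38],{"dgg":39,"gx":85,"nd":80},[49,33,11,92,87]]}
After op 3 (replace /or/1/3 29): {"be":[{"c":5,"f":57,"yy":46},[73,69,90,54,73]],"g":[41,{"pbd":0,"zh":44},{"hag":10,"u":70},[80,82],[83,70]],"l":[[66,0,61],{"nw":70,"zpx":60},[60,17,59]],"or":[[33,35,27,45,82],[75,8,59,29,38],{"dgg":39,"gx":85,"nd":80},[49,33,11,92,87]]}
After op 4 (add /be/1 59): {"be":[{"c":5,"f":57,"yy":46},59,[73,69,90,54,73]],"g":[41,{"pbd":0,"zh":44},{"hag":10,"u":70},[80,82],[83,70]],"l":[[66,0,61],{"nw":70,"zpx":60},[60,17,59]],"or":[[33,35,27,45,82],[75,8,59,29,38],{"dgg":39,"gx":85,"nd":80},[49,33,11,92,87]]}
After op 5 (remove /be/2/1): {"be":[{"c":5,"f":57,"yy":46},59,[73,90,54,73]],"g":[41,{"pbd":0,"zh":44},{"hag":10,"u":70},[80,82],[83,70]],"l":[[66,0,61],{"nw":70,"zpx":60},[60,17,59]],"or":[[33,35,27,45,82],[75,8,59,29,38],{"dgg":39,"gx":85,"nd":80},[49,33,11,92,87]]}
After op 6 (replace /l/1/nw 0): {"be":[{"c":5,"f":57,"yy":46},59,[73,90,54,73]],"g":[41,{"pbd":0,"zh":44},{"hag":10,"u":70},[80,82],[83,70]],"l":[[66,0,61],{"nw":0,"zpx":60},[60,17,59]],"or":[[33,35,27,45,82],[75,8,59,29,38],{"dgg":39,"gx":85,"nd":80},[49,33,11,92,87]]}
After op 7 (remove /or): {"be":[{"c":5,"f":57,"yy":46},59,[73,90,54,73]],"g":[41,{"pbd":0,"zh":44},{"hag":10,"u":70},[80,82],[83,70]],"l":[[66,0,61],{"nw":0,"zpx":60},[60,17,59]]}
After op 8 (replace /g/3 40): {"be":[{"c":5,"f":57,"yy":46},59,[73,90,54,73]],"g":[41,{"pbd":0,"zh":44},{"hag":10,"u":70},40,[83,70]],"l":[[66,0,61],{"nw":0,"zpx":60},[60,17,59]]}
After op 9 (remove /be/2/0): {"be":[{"c":5,"f":57,"yy":46},59,[90,54,73]],"g":[41,{"pbd":0,"zh":44},{"hag":10,"u":70},40,[83,70]],"l":[[66,0,61],{"nw":0,"zpx":60},[60,17,59]]}
After op 10 (remove /g/4): {"be":[{"c":5,"f":57,"yy":46},59,[90,54,73]],"g":[41,{"pbd":0,"zh":44},{"hag":10,"u":70},40],"l":[[66,0,61],{"nw":0,"zpx":60},[60,17,59]]}
After op 11 (replace /l/1/nw 71): {"be":[{"c":5,"f":57,"yy":46},59,[90,54,73]],"g":[41,{"pbd":0,"zh":44},{"hag":10,"u":70},40],"l":[[66,0,61],{"nw":71,"zpx":60},[60,17,59]]}
After op 12 (replace /l 80): {"be":[{"c":5,"f":57,"yy":46},59,[90,54,73]],"g":[41,{"pbd":0,"zh":44},{"hag":10,"u":70},40],"l":80}
After op 13 (replace /g/1 94): {"be":[{"c":5,"f":57,"yy":46},59,[90,54,73]],"g":[41,94,{"hag":10,"u":70},40],"l":80}
After op 14 (add /g/2/u 80): {"be":[{"c":5,"f":57,"yy":46},59,[90,54,73]],"g":[41,94,{"hag":10,"u":80},40],"l":80}
After op 15 (add /g/0 64): {"be":[{"c":5,"f":57,"yy":46},59,[90,54,73]],"g":[64,41,94,{"hag":10,"u":80},40],"l":80}
After op 16 (add /g/1 38): {"be":[{"c":5,"f":57,"yy":46},59,[90,54,73]],"g":[64,38,41,94,{"hag":10,"u":80},40],"l":80}
After op 17 (add /dnx 73): {"be":[{"c":5,"f":57,"yy":46},59,[90,54,73]],"dnx":73,"g":[64,38,41,94,{"hag":10,"u":80},40],"l":80}
After op 18 (add /be/0/z 15): {"be":[{"c":5,"f":57,"yy":46,"z":15},59,[90,54,73]],"dnx":73,"g":[64,38,41,94,{"hag":10,"u":80},40],"l":80}
After op 19 (replace /g 43): {"be":[{"c":5,"f":57,"yy":46,"z":15},59,[90,54,73]],"dnx":73,"g":43,"l":80}
After op 20 (add /be/0/ie 91): {"be":[{"c":5,"f":57,"ie":91,"yy":46,"z":15},59,[90,54,73]],"dnx":73,"g":43,"l":80}
Size at path /be/0: 5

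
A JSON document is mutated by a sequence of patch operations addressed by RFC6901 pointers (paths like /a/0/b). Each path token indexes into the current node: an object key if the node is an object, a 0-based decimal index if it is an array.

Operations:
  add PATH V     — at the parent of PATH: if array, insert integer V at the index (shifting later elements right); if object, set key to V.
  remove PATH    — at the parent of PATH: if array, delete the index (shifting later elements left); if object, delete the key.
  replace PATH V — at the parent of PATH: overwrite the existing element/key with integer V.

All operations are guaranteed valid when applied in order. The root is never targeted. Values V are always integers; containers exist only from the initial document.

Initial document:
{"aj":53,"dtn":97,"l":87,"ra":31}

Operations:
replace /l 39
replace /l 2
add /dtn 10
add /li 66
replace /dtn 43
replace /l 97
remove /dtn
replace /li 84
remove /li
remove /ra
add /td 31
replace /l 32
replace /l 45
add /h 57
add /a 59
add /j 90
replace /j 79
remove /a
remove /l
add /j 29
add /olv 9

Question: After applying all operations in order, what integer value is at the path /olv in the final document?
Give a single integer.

After op 1 (replace /l 39): {"aj":53,"dtn":97,"l":39,"ra":31}
After op 2 (replace /l 2): {"aj":53,"dtn":97,"l":2,"ra":31}
After op 3 (add /dtn 10): {"aj":53,"dtn":10,"l":2,"ra":31}
After op 4 (add /li 66): {"aj":53,"dtn":10,"l":2,"li":66,"ra":31}
After op 5 (replace /dtn 43): {"aj":53,"dtn":43,"l":2,"li":66,"ra":31}
After op 6 (replace /l 97): {"aj":53,"dtn":43,"l":97,"li":66,"ra":31}
After op 7 (remove /dtn): {"aj":53,"l":97,"li":66,"ra":31}
After op 8 (replace /li 84): {"aj":53,"l":97,"li":84,"ra":31}
After op 9 (remove /li): {"aj":53,"l":97,"ra":31}
After op 10 (remove /ra): {"aj":53,"l":97}
After op 11 (add /td 31): {"aj":53,"l":97,"td":31}
After op 12 (replace /l 32): {"aj":53,"l":32,"td":31}
After op 13 (replace /l 45): {"aj":53,"l":45,"td":31}
After op 14 (add /h 57): {"aj":53,"h":57,"l":45,"td":31}
After op 15 (add /a 59): {"a":59,"aj":53,"h":57,"l":45,"td":31}
After op 16 (add /j 90): {"a":59,"aj":53,"h":57,"j":90,"l":45,"td":31}
After op 17 (replace /j 79): {"a":59,"aj":53,"h":57,"j":79,"l":45,"td":31}
After op 18 (remove /a): {"aj":53,"h":57,"j":79,"l":45,"td":31}
After op 19 (remove /l): {"aj":53,"h":57,"j":79,"td":31}
After op 20 (add /j 29): {"aj":53,"h":57,"j":29,"td":31}
After op 21 (add /olv 9): {"aj":53,"h":57,"j":29,"olv":9,"td":31}
Value at /olv: 9

Answer: 9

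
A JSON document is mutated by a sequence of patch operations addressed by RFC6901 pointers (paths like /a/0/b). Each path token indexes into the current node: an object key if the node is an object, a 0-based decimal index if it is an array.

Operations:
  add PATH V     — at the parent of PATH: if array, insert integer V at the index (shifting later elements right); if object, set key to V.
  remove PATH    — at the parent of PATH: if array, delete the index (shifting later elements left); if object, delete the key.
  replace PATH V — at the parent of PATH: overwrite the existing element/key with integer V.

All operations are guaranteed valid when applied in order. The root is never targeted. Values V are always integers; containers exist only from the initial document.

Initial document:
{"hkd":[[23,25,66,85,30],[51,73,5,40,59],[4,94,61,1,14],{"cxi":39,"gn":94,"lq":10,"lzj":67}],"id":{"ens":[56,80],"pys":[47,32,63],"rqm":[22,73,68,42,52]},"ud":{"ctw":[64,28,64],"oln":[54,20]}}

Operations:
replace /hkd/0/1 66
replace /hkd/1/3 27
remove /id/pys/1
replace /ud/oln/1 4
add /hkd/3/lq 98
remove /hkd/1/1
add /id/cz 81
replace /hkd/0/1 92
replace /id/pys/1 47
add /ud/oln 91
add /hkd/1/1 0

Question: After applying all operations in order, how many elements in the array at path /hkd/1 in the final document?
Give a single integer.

Answer: 5

Derivation:
After op 1 (replace /hkd/0/1 66): {"hkd":[[23,66,66,85,30],[51,73,5,40,59],[4,94,61,1,14],{"cxi":39,"gn":94,"lq":10,"lzj":67}],"id":{"ens":[56,80],"pys":[47,32,63],"rqm":[22,73,68,42,52]},"ud":{"ctw":[64,28,64],"oln":[54,20]}}
After op 2 (replace /hkd/1/3 27): {"hkd":[[23,66,66,85,30],[51,73,5,27,59],[4,94,61,1,14],{"cxi":39,"gn":94,"lq":10,"lzj":67}],"id":{"ens":[56,80],"pys":[47,32,63],"rqm":[22,73,68,42,52]},"ud":{"ctw":[64,28,64],"oln":[54,20]}}
After op 3 (remove /id/pys/1): {"hkd":[[23,66,66,85,30],[51,73,5,27,59],[4,94,61,1,14],{"cxi":39,"gn":94,"lq":10,"lzj":67}],"id":{"ens":[56,80],"pys":[47,63],"rqm":[22,73,68,42,52]},"ud":{"ctw":[64,28,64],"oln":[54,20]}}
After op 4 (replace /ud/oln/1 4): {"hkd":[[23,66,66,85,30],[51,73,5,27,59],[4,94,61,1,14],{"cxi":39,"gn":94,"lq":10,"lzj":67}],"id":{"ens":[56,80],"pys":[47,63],"rqm":[22,73,68,42,52]},"ud":{"ctw":[64,28,64],"oln":[54,4]}}
After op 5 (add /hkd/3/lq 98): {"hkd":[[23,66,66,85,30],[51,73,5,27,59],[4,94,61,1,14],{"cxi":39,"gn":94,"lq":98,"lzj":67}],"id":{"ens":[56,80],"pys":[47,63],"rqm":[22,73,68,42,52]},"ud":{"ctw":[64,28,64],"oln":[54,4]}}
After op 6 (remove /hkd/1/1): {"hkd":[[23,66,66,85,30],[51,5,27,59],[4,94,61,1,14],{"cxi":39,"gn":94,"lq":98,"lzj":67}],"id":{"ens":[56,80],"pys":[47,63],"rqm":[22,73,68,42,52]},"ud":{"ctw":[64,28,64],"oln":[54,4]}}
After op 7 (add /id/cz 81): {"hkd":[[23,66,66,85,30],[51,5,27,59],[4,94,61,1,14],{"cxi":39,"gn":94,"lq":98,"lzj":67}],"id":{"cz":81,"ens":[56,80],"pys":[47,63],"rqm":[22,73,68,42,52]},"ud":{"ctw":[64,28,64],"oln":[54,4]}}
After op 8 (replace /hkd/0/1 92): {"hkd":[[23,92,66,85,30],[51,5,27,59],[4,94,61,1,14],{"cxi":39,"gn":94,"lq":98,"lzj":67}],"id":{"cz":81,"ens":[56,80],"pys":[47,63],"rqm":[22,73,68,42,52]},"ud":{"ctw":[64,28,64],"oln":[54,4]}}
After op 9 (replace /id/pys/1 47): {"hkd":[[23,92,66,85,30],[51,5,27,59],[4,94,61,1,14],{"cxi":39,"gn":94,"lq":98,"lzj":67}],"id":{"cz":81,"ens":[56,80],"pys":[47,47],"rqm":[22,73,68,42,52]},"ud":{"ctw":[64,28,64],"oln":[54,4]}}
After op 10 (add /ud/oln 91): {"hkd":[[23,92,66,85,30],[51,5,27,59],[4,94,61,1,14],{"cxi":39,"gn":94,"lq":98,"lzj":67}],"id":{"cz":81,"ens":[56,80],"pys":[47,47],"rqm":[22,73,68,42,52]},"ud":{"ctw":[64,28,64],"oln":91}}
After op 11 (add /hkd/1/1 0): {"hkd":[[23,92,66,85,30],[51,0,5,27,59],[4,94,61,1,14],{"cxi":39,"gn":94,"lq":98,"lzj":67}],"id":{"cz":81,"ens":[56,80],"pys":[47,47],"rqm":[22,73,68,42,52]},"ud":{"ctw":[64,28,64],"oln":91}}
Size at path /hkd/1: 5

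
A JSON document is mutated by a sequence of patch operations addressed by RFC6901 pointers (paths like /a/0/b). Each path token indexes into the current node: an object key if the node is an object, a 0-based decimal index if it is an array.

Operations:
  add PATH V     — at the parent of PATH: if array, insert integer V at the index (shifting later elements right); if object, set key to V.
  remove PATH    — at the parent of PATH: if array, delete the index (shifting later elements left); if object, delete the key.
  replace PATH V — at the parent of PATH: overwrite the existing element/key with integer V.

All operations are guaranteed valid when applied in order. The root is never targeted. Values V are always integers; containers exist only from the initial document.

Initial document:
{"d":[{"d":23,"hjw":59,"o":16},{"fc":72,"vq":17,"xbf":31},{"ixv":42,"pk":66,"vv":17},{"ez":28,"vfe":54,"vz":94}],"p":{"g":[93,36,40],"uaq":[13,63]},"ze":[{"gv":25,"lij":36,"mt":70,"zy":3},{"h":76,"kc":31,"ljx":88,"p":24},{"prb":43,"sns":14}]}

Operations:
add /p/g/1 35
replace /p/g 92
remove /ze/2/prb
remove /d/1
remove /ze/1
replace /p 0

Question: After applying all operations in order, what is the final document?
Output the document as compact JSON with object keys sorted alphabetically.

Answer: {"d":[{"d":23,"hjw":59,"o":16},{"ixv":42,"pk":66,"vv":17},{"ez":28,"vfe":54,"vz":94}],"p":0,"ze":[{"gv":25,"lij":36,"mt":70,"zy":3},{"sns":14}]}

Derivation:
After op 1 (add /p/g/1 35): {"d":[{"d":23,"hjw":59,"o":16},{"fc":72,"vq":17,"xbf":31},{"ixv":42,"pk":66,"vv":17},{"ez":28,"vfe":54,"vz":94}],"p":{"g":[93,35,36,40],"uaq":[13,63]},"ze":[{"gv":25,"lij":36,"mt":70,"zy":3},{"h":76,"kc":31,"ljx":88,"p":24},{"prb":43,"sns":14}]}
After op 2 (replace /p/g 92): {"d":[{"d":23,"hjw":59,"o":16},{"fc":72,"vq":17,"xbf":31},{"ixv":42,"pk":66,"vv":17},{"ez":28,"vfe":54,"vz":94}],"p":{"g":92,"uaq":[13,63]},"ze":[{"gv":25,"lij":36,"mt":70,"zy":3},{"h":76,"kc":31,"ljx":88,"p":24},{"prb":43,"sns":14}]}
After op 3 (remove /ze/2/prb): {"d":[{"d":23,"hjw":59,"o":16},{"fc":72,"vq":17,"xbf":31},{"ixv":42,"pk":66,"vv":17},{"ez":28,"vfe":54,"vz":94}],"p":{"g":92,"uaq":[13,63]},"ze":[{"gv":25,"lij":36,"mt":70,"zy":3},{"h":76,"kc":31,"ljx":88,"p":24},{"sns":14}]}
After op 4 (remove /d/1): {"d":[{"d":23,"hjw":59,"o":16},{"ixv":42,"pk":66,"vv":17},{"ez":28,"vfe":54,"vz":94}],"p":{"g":92,"uaq":[13,63]},"ze":[{"gv":25,"lij":36,"mt":70,"zy":3},{"h":76,"kc":31,"ljx":88,"p":24},{"sns":14}]}
After op 5 (remove /ze/1): {"d":[{"d":23,"hjw":59,"o":16},{"ixv":42,"pk":66,"vv":17},{"ez":28,"vfe":54,"vz":94}],"p":{"g":92,"uaq":[13,63]},"ze":[{"gv":25,"lij":36,"mt":70,"zy":3},{"sns":14}]}
After op 6 (replace /p 0): {"d":[{"d":23,"hjw":59,"o":16},{"ixv":42,"pk":66,"vv":17},{"ez":28,"vfe":54,"vz":94}],"p":0,"ze":[{"gv":25,"lij":36,"mt":70,"zy":3},{"sns":14}]}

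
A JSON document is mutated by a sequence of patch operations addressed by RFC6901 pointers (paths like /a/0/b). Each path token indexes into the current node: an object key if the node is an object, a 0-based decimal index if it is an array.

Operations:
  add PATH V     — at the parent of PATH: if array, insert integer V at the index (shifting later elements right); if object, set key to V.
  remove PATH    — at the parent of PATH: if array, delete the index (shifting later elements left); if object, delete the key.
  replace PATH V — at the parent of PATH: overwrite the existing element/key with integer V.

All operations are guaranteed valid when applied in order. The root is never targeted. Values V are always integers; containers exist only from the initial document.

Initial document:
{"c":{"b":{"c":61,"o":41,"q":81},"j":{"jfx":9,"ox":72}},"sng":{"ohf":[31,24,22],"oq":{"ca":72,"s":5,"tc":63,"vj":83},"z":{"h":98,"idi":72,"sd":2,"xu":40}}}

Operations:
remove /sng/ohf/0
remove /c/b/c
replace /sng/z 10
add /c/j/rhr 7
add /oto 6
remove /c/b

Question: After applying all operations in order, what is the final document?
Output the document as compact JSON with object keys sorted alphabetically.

After op 1 (remove /sng/ohf/0): {"c":{"b":{"c":61,"o":41,"q":81},"j":{"jfx":9,"ox":72}},"sng":{"ohf":[24,22],"oq":{"ca":72,"s":5,"tc":63,"vj":83},"z":{"h":98,"idi":72,"sd":2,"xu":40}}}
After op 2 (remove /c/b/c): {"c":{"b":{"o":41,"q":81},"j":{"jfx":9,"ox":72}},"sng":{"ohf":[24,22],"oq":{"ca":72,"s":5,"tc":63,"vj":83},"z":{"h":98,"idi":72,"sd":2,"xu":40}}}
After op 3 (replace /sng/z 10): {"c":{"b":{"o":41,"q":81},"j":{"jfx":9,"ox":72}},"sng":{"ohf":[24,22],"oq":{"ca":72,"s":5,"tc":63,"vj":83},"z":10}}
After op 4 (add /c/j/rhr 7): {"c":{"b":{"o":41,"q":81},"j":{"jfx":9,"ox":72,"rhr":7}},"sng":{"ohf":[24,22],"oq":{"ca":72,"s":5,"tc":63,"vj":83},"z":10}}
After op 5 (add /oto 6): {"c":{"b":{"o":41,"q":81},"j":{"jfx":9,"ox":72,"rhr":7}},"oto":6,"sng":{"ohf":[24,22],"oq":{"ca":72,"s":5,"tc":63,"vj":83},"z":10}}
After op 6 (remove /c/b): {"c":{"j":{"jfx":9,"ox":72,"rhr":7}},"oto":6,"sng":{"ohf":[24,22],"oq":{"ca":72,"s":5,"tc":63,"vj":83},"z":10}}

Answer: {"c":{"j":{"jfx":9,"ox":72,"rhr":7}},"oto":6,"sng":{"ohf":[24,22],"oq":{"ca":72,"s":5,"tc":63,"vj":83},"z":10}}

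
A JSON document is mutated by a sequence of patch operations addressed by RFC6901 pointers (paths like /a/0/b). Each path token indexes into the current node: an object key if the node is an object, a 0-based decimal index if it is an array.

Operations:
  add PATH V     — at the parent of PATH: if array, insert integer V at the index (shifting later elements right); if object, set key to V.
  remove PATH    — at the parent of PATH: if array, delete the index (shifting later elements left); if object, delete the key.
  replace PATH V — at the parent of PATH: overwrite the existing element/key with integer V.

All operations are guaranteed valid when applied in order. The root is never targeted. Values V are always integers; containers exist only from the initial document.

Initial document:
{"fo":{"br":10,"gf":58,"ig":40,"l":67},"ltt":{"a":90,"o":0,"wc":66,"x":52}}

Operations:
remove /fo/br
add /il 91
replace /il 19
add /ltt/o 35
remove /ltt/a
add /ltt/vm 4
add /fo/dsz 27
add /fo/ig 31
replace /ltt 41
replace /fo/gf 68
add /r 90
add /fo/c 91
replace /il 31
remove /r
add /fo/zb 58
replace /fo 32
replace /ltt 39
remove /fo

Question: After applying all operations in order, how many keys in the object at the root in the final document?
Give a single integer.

After op 1 (remove /fo/br): {"fo":{"gf":58,"ig":40,"l":67},"ltt":{"a":90,"o":0,"wc":66,"x":52}}
After op 2 (add /il 91): {"fo":{"gf":58,"ig":40,"l":67},"il":91,"ltt":{"a":90,"o":0,"wc":66,"x":52}}
After op 3 (replace /il 19): {"fo":{"gf":58,"ig":40,"l":67},"il":19,"ltt":{"a":90,"o":0,"wc":66,"x":52}}
After op 4 (add /ltt/o 35): {"fo":{"gf":58,"ig":40,"l":67},"il":19,"ltt":{"a":90,"o":35,"wc":66,"x":52}}
After op 5 (remove /ltt/a): {"fo":{"gf":58,"ig":40,"l":67},"il":19,"ltt":{"o":35,"wc":66,"x":52}}
After op 6 (add /ltt/vm 4): {"fo":{"gf":58,"ig":40,"l":67},"il":19,"ltt":{"o":35,"vm":4,"wc":66,"x":52}}
After op 7 (add /fo/dsz 27): {"fo":{"dsz":27,"gf":58,"ig":40,"l":67},"il":19,"ltt":{"o":35,"vm":4,"wc":66,"x":52}}
After op 8 (add /fo/ig 31): {"fo":{"dsz":27,"gf":58,"ig":31,"l":67},"il":19,"ltt":{"o":35,"vm":4,"wc":66,"x":52}}
After op 9 (replace /ltt 41): {"fo":{"dsz":27,"gf":58,"ig":31,"l":67},"il":19,"ltt":41}
After op 10 (replace /fo/gf 68): {"fo":{"dsz":27,"gf":68,"ig":31,"l":67},"il":19,"ltt":41}
After op 11 (add /r 90): {"fo":{"dsz":27,"gf":68,"ig":31,"l":67},"il":19,"ltt":41,"r":90}
After op 12 (add /fo/c 91): {"fo":{"c":91,"dsz":27,"gf":68,"ig":31,"l":67},"il":19,"ltt":41,"r":90}
After op 13 (replace /il 31): {"fo":{"c":91,"dsz":27,"gf":68,"ig":31,"l":67},"il":31,"ltt":41,"r":90}
After op 14 (remove /r): {"fo":{"c":91,"dsz":27,"gf":68,"ig":31,"l":67},"il":31,"ltt":41}
After op 15 (add /fo/zb 58): {"fo":{"c":91,"dsz":27,"gf":68,"ig":31,"l":67,"zb":58},"il":31,"ltt":41}
After op 16 (replace /fo 32): {"fo":32,"il":31,"ltt":41}
After op 17 (replace /ltt 39): {"fo":32,"il":31,"ltt":39}
After op 18 (remove /fo): {"il":31,"ltt":39}
Size at the root: 2

Answer: 2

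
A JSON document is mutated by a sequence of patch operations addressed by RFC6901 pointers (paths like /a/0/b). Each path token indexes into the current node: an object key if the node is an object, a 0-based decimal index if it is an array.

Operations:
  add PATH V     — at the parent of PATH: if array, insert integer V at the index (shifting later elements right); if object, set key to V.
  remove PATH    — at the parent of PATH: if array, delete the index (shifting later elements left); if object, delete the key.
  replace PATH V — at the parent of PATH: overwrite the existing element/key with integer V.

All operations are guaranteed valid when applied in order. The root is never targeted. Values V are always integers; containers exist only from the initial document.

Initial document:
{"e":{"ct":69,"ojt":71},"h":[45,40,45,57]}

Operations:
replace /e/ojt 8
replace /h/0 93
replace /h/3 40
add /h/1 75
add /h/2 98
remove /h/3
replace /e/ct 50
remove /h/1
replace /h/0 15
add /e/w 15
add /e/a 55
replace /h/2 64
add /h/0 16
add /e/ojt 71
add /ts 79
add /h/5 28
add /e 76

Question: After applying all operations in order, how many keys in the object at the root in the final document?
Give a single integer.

Answer: 3

Derivation:
After op 1 (replace /e/ojt 8): {"e":{"ct":69,"ojt":8},"h":[45,40,45,57]}
After op 2 (replace /h/0 93): {"e":{"ct":69,"ojt":8},"h":[93,40,45,57]}
After op 3 (replace /h/3 40): {"e":{"ct":69,"ojt":8},"h":[93,40,45,40]}
After op 4 (add /h/1 75): {"e":{"ct":69,"ojt":8},"h":[93,75,40,45,40]}
After op 5 (add /h/2 98): {"e":{"ct":69,"ojt":8},"h":[93,75,98,40,45,40]}
After op 6 (remove /h/3): {"e":{"ct":69,"ojt":8},"h":[93,75,98,45,40]}
After op 7 (replace /e/ct 50): {"e":{"ct":50,"ojt":8},"h":[93,75,98,45,40]}
After op 8 (remove /h/1): {"e":{"ct":50,"ojt":8},"h":[93,98,45,40]}
After op 9 (replace /h/0 15): {"e":{"ct":50,"ojt":8},"h":[15,98,45,40]}
After op 10 (add /e/w 15): {"e":{"ct":50,"ojt":8,"w":15},"h":[15,98,45,40]}
After op 11 (add /e/a 55): {"e":{"a":55,"ct":50,"ojt":8,"w":15},"h":[15,98,45,40]}
After op 12 (replace /h/2 64): {"e":{"a":55,"ct":50,"ojt":8,"w":15},"h":[15,98,64,40]}
After op 13 (add /h/0 16): {"e":{"a":55,"ct":50,"ojt":8,"w":15},"h":[16,15,98,64,40]}
After op 14 (add /e/ojt 71): {"e":{"a":55,"ct":50,"ojt":71,"w":15},"h":[16,15,98,64,40]}
After op 15 (add /ts 79): {"e":{"a":55,"ct":50,"ojt":71,"w":15},"h":[16,15,98,64,40],"ts":79}
After op 16 (add /h/5 28): {"e":{"a":55,"ct":50,"ojt":71,"w":15},"h":[16,15,98,64,40,28],"ts":79}
After op 17 (add /e 76): {"e":76,"h":[16,15,98,64,40,28],"ts":79}
Size at the root: 3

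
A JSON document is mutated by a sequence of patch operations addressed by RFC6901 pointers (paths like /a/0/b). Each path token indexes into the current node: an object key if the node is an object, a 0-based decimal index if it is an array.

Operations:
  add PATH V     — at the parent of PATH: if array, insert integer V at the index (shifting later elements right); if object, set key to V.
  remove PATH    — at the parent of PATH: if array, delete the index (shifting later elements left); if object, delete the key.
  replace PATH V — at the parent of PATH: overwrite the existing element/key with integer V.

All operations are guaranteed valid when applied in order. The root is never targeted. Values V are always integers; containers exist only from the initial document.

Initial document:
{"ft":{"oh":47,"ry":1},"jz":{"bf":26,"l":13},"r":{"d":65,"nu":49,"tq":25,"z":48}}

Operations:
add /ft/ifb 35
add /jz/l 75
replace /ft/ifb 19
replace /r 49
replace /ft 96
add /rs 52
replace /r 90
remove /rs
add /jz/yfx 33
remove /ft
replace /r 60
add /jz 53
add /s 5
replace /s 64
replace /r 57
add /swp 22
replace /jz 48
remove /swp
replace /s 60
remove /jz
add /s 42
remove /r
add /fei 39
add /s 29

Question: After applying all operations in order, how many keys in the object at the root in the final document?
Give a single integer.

Answer: 2

Derivation:
After op 1 (add /ft/ifb 35): {"ft":{"ifb":35,"oh":47,"ry":1},"jz":{"bf":26,"l":13},"r":{"d":65,"nu":49,"tq":25,"z":48}}
After op 2 (add /jz/l 75): {"ft":{"ifb":35,"oh":47,"ry":1},"jz":{"bf":26,"l":75},"r":{"d":65,"nu":49,"tq":25,"z":48}}
After op 3 (replace /ft/ifb 19): {"ft":{"ifb":19,"oh":47,"ry":1},"jz":{"bf":26,"l":75},"r":{"d":65,"nu":49,"tq":25,"z":48}}
After op 4 (replace /r 49): {"ft":{"ifb":19,"oh":47,"ry":1},"jz":{"bf":26,"l":75},"r":49}
After op 5 (replace /ft 96): {"ft":96,"jz":{"bf":26,"l":75},"r":49}
After op 6 (add /rs 52): {"ft":96,"jz":{"bf":26,"l":75},"r":49,"rs":52}
After op 7 (replace /r 90): {"ft":96,"jz":{"bf":26,"l":75},"r":90,"rs":52}
After op 8 (remove /rs): {"ft":96,"jz":{"bf":26,"l":75},"r":90}
After op 9 (add /jz/yfx 33): {"ft":96,"jz":{"bf":26,"l":75,"yfx":33},"r":90}
After op 10 (remove /ft): {"jz":{"bf":26,"l":75,"yfx":33},"r":90}
After op 11 (replace /r 60): {"jz":{"bf":26,"l":75,"yfx":33},"r":60}
After op 12 (add /jz 53): {"jz":53,"r":60}
After op 13 (add /s 5): {"jz":53,"r":60,"s":5}
After op 14 (replace /s 64): {"jz":53,"r":60,"s":64}
After op 15 (replace /r 57): {"jz":53,"r":57,"s":64}
After op 16 (add /swp 22): {"jz":53,"r":57,"s":64,"swp":22}
After op 17 (replace /jz 48): {"jz":48,"r":57,"s":64,"swp":22}
After op 18 (remove /swp): {"jz":48,"r":57,"s":64}
After op 19 (replace /s 60): {"jz":48,"r":57,"s":60}
After op 20 (remove /jz): {"r":57,"s":60}
After op 21 (add /s 42): {"r":57,"s":42}
After op 22 (remove /r): {"s":42}
After op 23 (add /fei 39): {"fei":39,"s":42}
After op 24 (add /s 29): {"fei":39,"s":29}
Size at the root: 2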